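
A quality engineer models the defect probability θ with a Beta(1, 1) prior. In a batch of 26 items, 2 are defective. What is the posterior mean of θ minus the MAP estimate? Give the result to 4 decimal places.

Posterior: Beta(1+2, 1+24) = Beta(3, 25).
Mode = (3−1)/(3+25−2) = 2/26 = 0.0769.
With a flat prior the MAP equals the MLE, 2/26.
Mean = 3/(3+25) = 3/28 = 0.1071.
Difference = 0.1071 − 0.0769 = 0.0302.
The mean is pulled above the mode by the posterior's right skew.

0.0302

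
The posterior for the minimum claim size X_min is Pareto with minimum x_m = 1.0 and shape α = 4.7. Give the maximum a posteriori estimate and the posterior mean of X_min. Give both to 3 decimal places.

X_min_MAP = 1.000, E[X_min|data] = 1.270

The Pareto density is strictly decreasing on [x_m, ∞), so the mode is x_m = 1.000.
Mean = α·x_m/(α−1) = 4.7·1.0/3.7 = 1.270.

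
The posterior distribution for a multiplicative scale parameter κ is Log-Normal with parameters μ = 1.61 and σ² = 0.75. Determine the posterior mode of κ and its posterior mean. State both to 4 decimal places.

MAP: 2.3632. Posterior mean: 7.2790.

Mode = exp(μ − σ²) = exp(0.86) = 2.3632.
Mean = exp(μ + σ²/2) = exp(1.985) = 7.2790.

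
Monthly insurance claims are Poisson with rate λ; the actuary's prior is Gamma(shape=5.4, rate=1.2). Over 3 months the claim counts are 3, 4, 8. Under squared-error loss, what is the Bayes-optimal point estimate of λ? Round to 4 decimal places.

Σ counts = 15. Posterior: Gamma(shape = 5.4+15 = 20.4, rate = 1.2+3 = 4.2).
Mode = (α−1)/β = 19.4/4.2 = 4.6190.
Mean = α/β = 20.4/4.2 = 4.8571.
Squared-error loss ⇒ the optimal estimator is the posterior mean.

4.8571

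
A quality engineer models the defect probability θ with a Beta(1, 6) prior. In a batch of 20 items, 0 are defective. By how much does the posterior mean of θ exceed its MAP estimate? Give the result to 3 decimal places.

Posterior: Beta(1+0, 6+20) = Beta(1, 26).
Since α = 1 ≤ 1 and β > 1, the Beta density is monotone decreasing on [0,1]; the mode is at 0.
Mean = 1/(1+26) = 0.037.
Difference = 0.037 − 0.000 = 0.037.
The posterior is right-skewed, so the mean exceeds the mode.

0.037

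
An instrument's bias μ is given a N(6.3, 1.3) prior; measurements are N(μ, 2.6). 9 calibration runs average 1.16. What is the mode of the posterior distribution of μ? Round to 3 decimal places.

2.095

Posterior for μ is Normal. Precision-weighted mean: (1/1.3·6.3 + 9/2.6·1.16) / (1/1.3 + 9/2.6) = 2.095.
A Normal posterior is symmetric, so mode = mean.
This is the posterior mode — the MAP estimate.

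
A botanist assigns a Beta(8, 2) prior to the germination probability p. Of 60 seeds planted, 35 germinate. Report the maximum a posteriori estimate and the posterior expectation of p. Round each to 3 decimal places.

Posterior: Beta(8+35, 2+25) = Beta(43, 27).
Mode = (43−1)/(43+27−2) = 42/68 = 0.618.
Mean = 43/(43+27) = 43/70 = 0.614.
The mean is pulled below the mode by the posterior's left skew.

MAP = 0.618, posterior mean = 0.614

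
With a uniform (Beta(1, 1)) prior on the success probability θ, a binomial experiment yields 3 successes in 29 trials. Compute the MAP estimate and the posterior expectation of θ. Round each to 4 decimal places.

Posterior: Beta(1+3, 1+26) = Beta(4, 27).
Mode = (4−1)/(4+27−2) = 3/29 = 0.1034.
Mean = 4/(4+27) = 4/31 = 0.1290.

MAP = 0.1034; posterior mean = 0.1290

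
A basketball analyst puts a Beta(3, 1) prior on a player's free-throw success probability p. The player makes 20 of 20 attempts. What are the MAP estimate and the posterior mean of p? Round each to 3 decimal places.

Posterior: Beta(3+20, 1+0) = Beta(23, 1).
Since β = 1 ≤ 1 and α > 1, the Beta density is monotone increasing on [0,1]; the mode is at 1.
Mean = 23/(23+1) = 0.958.

MAP: 1.000. Posterior mean: 0.958.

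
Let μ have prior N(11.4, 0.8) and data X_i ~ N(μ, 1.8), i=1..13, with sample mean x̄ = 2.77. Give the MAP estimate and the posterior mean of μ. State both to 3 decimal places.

MAP estimate = 4.043, posterior mean = 4.043

Posterior for μ is Normal. Precision-weighted mean: (1/0.8·11.4 + 13/1.8·2.77) / (1/0.8 + 13/1.8) = 4.043.
A Normal posterior is symmetric, so mode = mean.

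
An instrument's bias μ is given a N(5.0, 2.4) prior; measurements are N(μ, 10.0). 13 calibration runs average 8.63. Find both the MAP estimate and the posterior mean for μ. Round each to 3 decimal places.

MAP = 7.749; posterior mean = 7.749

Posterior for μ is Normal. Precision-weighted mean: (1/2.4·5.0 + 13/10.0·8.63) / (1/2.4 + 13/10.0) = 7.749.
A Normal posterior is symmetric, so mode = mean.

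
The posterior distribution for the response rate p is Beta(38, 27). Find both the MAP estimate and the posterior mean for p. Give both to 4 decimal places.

Mode = (38−1)/(38+27−2) = 37/63 = 0.5873.
Mean = 38/(38+27) = 38/65 = 0.5846.

MAP = 0.5873; posterior mean = 0.5846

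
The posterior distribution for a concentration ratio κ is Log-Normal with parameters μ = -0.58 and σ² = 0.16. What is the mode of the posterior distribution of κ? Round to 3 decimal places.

Mode = exp(μ − σ²) = exp(-0.74) = 0.477.
Mean = exp(μ + σ²/2) = exp(-0.500) = 0.607.
This is the posterior mode — the MAP estimate.

0.477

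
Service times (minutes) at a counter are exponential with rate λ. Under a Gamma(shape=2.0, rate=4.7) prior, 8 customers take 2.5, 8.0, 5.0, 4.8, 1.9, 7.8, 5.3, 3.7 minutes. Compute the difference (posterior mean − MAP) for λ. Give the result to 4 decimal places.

Σ times = 39.0. Posterior: Gamma(shape = 2.0+8 = 10.0, rate = 4.7+39.0 = 43.7).
Mode = (α−1)/β = 9.0/43.7 = 0.2059.
Mean = α/β = 10.0/43.7 = 0.2288.
Difference = 0.2288 − 0.2059 = 0.0229.

0.0229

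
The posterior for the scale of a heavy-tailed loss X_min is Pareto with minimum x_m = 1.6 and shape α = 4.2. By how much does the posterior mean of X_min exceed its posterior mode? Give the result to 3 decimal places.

0.500

The Pareto density is strictly decreasing on [x_m, ∞), so the mode is x_m = 1.600.
Mean = α·x_m/(α−1) = 4.2·1.6/3.2 = 2.100.
Difference = 2.100 − 1.600 = 0.500.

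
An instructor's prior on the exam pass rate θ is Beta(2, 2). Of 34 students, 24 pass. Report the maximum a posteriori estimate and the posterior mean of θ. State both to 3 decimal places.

MAP: 0.694. Posterior mean: 0.684.

Posterior: Beta(2+24, 2+10) = Beta(26, 12).
Mode = (26−1)/(26+12−2) = 25/36 = 0.694.
Mean = 26/(26+12) = 26/38 = 0.684.
The posterior is left-skewed, so the mode exceeds the mean.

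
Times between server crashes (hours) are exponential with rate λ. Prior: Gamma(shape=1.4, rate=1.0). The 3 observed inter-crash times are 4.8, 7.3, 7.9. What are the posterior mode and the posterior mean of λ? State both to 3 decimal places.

Σ times = 20.0. Posterior: Gamma(shape = 1.4+3 = 4.4, rate = 1.0+20.0 = 21.0).
Mode = (α−1)/β = 3.4/21.0 = 0.162.
Mean = α/β = 4.4/21.0 = 0.210.
The mean is pulled above the mode by the posterior's right skew.

MAP: 0.162. Posterior mean: 0.210.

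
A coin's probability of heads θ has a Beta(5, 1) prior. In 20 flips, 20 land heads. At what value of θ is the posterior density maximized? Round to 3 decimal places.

Posterior: Beta(5+20, 1+0) = Beta(25, 1).
Since β = 1 ≤ 1 and α > 1, the Beta density is monotone increasing on [0,1]; the mode is at 1.
Mean = 25/(25+1) = 0.962.
This is the posterior mode — the MAP estimate.

1.000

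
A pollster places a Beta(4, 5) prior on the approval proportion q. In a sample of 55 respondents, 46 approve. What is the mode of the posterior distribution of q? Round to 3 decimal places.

0.790

Posterior: Beta(4+46, 5+9) = Beta(50, 14).
Mode = (50−1)/(50+14−2) = 49/62 = 0.790.
Mean = 50/(50+14) = 50/64 = 0.781.
This is the posterior mode — the MAP estimate.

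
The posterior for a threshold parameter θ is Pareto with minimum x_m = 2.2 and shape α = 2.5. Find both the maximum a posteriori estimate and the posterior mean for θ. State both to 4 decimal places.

The Pareto density is strictly decreasing on [x_m, ∞), so the mode is x_m = 2.2000.
Mean = α·x_m/(α−1) = 2.5·2.2/1.5 = 3.6667.
The posterior is right-skewed, so the mean exceeds the mode.

maximum a posteriori estimate = 2.2000, posterior mean = 3.6667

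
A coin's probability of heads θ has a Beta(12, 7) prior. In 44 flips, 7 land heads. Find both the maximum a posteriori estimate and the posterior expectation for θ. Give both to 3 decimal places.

Posterior: Beta(12+7, 7+37) = Beta(19, 44).
Mode = (19−1)/(19+44−2) = 18/61 = 0.295.
Mean = 19/(19+44) = 19/63 = 0.302.

MAP = 0.295; posterior mean = 0.302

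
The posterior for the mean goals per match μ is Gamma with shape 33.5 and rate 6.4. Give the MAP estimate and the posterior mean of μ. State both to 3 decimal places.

Mode = (α−1)/β = 32.5/6.4 = 5.078.
Mean = α/β = 33.5/6.4 = 5.234.

MAP estimate = 5.078, posterior mean = 5.234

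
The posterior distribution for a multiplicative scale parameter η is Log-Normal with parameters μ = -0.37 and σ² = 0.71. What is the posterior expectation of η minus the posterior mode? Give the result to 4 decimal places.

Mode = exp(μ − σ²) = exp(-1.08) = 0.3396.
Mean = exp(μ + σ²/2) = exp(-0.015) = 0.9851.
Difference = 0.9851 − 0.3396 = 0.6455.
Right-skewed posterior ⇒ mode < mean.

0.6455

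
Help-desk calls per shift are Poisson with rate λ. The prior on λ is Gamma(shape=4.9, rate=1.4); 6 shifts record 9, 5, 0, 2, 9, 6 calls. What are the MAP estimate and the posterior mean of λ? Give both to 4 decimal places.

Σ counts = 31. Posterior: Gamma(shape = 4.9+31 = 35.9, rate = 1.4+6 = 7.4).
Mode = (α−1)/β = 34.9/7.4 = 4.7162.
Mean = α/β = 35.9/7.4 = 4.8514.
Mean > mode: the posterior has a right tail.

MAP: 4.7162. Posterior mean: 4.8514.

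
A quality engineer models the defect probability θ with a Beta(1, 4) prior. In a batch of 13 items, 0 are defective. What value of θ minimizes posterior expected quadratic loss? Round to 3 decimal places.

0.056

Posterior: Beta(1+0, 4+13) = Beta(1, 17).
Since α = 1 ≤ 1 and β > 1, the Beta density is monotone decreasing on [0,1]; the mode is at 0.
Mean = 1/(1+17) = 0.056.
Quadratic loss ⇒ the optimal estimator is the posterior mean.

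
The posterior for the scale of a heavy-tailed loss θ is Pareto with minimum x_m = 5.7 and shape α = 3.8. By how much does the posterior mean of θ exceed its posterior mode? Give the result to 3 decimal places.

The Pareto density is strictly decreasing on [x_m, ∞), so the mode is x_m = 5.700.
Mean = α·x_m/(α−1) = 3.8·5.7/2.8 = 7.736.
Difference = 7.736 − 5.700 = 2.036.
The mean is pulled above the mode by the posterior's right skew.

2.036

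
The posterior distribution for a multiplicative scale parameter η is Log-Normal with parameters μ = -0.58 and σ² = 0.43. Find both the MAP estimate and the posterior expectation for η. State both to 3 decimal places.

MAP estimate = 0.364, posterior expectation = 0.694

Mode = exp(μ − σ²) = exp(-1.01) = 0.364.
Mean = exp(μ + σ²/2) = exp(-0.365) = 0.694.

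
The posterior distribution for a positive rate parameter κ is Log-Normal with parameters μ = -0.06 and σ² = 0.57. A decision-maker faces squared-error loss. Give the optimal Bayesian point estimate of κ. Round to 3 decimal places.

Mode = exp(μ − σ²) = exp(-0.63) = 0.533.
Mean = exp(μ + σ²/2) = exp(0.225) = 1.252.
Squared-error loss ⇒ the optimal estimator is the posterior mean.

1.252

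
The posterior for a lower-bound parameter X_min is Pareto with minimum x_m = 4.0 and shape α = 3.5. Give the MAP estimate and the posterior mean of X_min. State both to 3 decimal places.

MAP: 4.000. Posterior mean: 5.600.

The Pareto density is strictly decreasing on [x_m, ∞), so the mode is x_m = 4.000.
Mean = α·x_m/(α−1) = 3.5·4.0/2.5 = 5.600.
Right-skewed posterior ⇒ mode < mean.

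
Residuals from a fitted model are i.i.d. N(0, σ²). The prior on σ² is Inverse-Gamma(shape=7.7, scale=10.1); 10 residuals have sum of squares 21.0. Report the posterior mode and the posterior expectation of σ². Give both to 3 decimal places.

posterior mode = 1.504, posterior expectation = 1.761

Posterior: Inverse-Gamma(shape = 7.7+10/2 = 12.7, scale = 10.1+21.0/2 = 20.6).
Mode = β/(α+1) = 20.6/13.7 = 1.504.
Mean = β/(α−1) = 20.6/11.7 = 1.761.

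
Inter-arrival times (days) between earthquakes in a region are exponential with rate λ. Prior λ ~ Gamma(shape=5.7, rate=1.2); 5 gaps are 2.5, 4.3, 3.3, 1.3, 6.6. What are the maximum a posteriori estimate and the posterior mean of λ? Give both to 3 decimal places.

Σ times = 18.0. Posterior: Gamma(shape = 5.7+5 = 10.7, rate = 1.2+18.0 = 19.2).
Mode = (α−1)/β = 9.7/19.2 = 0.505.
Mean = α/β = 10.7/19.2 = 0.557.
Mean > mode: the posterior has a right tail.

MAP: 0.505. Posterior mean: 0.557.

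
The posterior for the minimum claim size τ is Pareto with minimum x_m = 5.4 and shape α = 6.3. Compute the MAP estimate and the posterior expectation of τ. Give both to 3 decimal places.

MAP = 5.400, posterior mean = 6.419

The Pareto density is strictly decreasing on [x_m, ∞), so the mode is x_m = 5.400.
Mean = α·x_m/(α−1) = 6.3·5.4/5.3 = 6.419.
The posterior is right-skewed, so the mean exceeds the mode.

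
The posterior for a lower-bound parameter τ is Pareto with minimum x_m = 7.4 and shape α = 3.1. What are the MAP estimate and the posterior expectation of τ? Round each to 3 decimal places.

MAP = 7.400, posterior mean = 10.924

The Pareto density is strictly decreasing on [x_m, ∞), so the mode is x_m = 7.400.
Mean = α·x_m/(α−1) = 3.1·7.4/2.1 = 10.924.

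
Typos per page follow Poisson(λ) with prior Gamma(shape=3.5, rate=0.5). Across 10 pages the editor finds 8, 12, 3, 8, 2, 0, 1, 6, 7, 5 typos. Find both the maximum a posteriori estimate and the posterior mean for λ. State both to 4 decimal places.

MAP = 5.1905; posterior mean = 5.2857

Σ counts = 52. Posterior: Gamma(shape = 3.5+52 = 55.5, rate = 0.5+10 = 10.5).
Mode = (α−1)/β = 54.5/10.5 = 5.1905.
Mean = α/β = 55.5/10.5 = 5.2857.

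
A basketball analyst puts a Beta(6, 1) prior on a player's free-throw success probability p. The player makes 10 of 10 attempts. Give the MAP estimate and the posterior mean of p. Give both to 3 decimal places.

Posterior: Beta(6+10, 1+0) = Beta(16, 1).
Since β = 1 ≤ 1 and α > 1, the Beta density is monotone increasing on [0,1]; the mode is at 1.
Mean = 16/(16+1) = 0.941.
The mean is pulled below the mode by the posterior's left skew.

p_MAP = 1.000, E[p|data] = 0.941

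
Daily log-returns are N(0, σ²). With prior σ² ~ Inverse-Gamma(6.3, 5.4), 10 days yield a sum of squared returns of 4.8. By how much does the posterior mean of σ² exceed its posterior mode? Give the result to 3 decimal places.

0.123

Posterior: Inverse-Gamma(shape = 6.3+10/2 = 11.3, scale = 5.4+4.8/2 = 7.8).
Mode = β/(α+1) = 7.8/12.3 = 0.634.
Mean = β/(α−1) = 7.8/10.3 = 0.757.
Difference = 0.757 − 0.634 = 0.123.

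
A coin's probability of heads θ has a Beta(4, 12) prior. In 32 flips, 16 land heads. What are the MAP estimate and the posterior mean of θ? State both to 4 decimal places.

MAP = 0.4130; posterior mean = 0.4167

Posterior: Beta(4+16, 12+16) = Beta(20, 28).
Mode = (20−1)/(20+28−2) = 19/46 = 0.4130.
Mean = 20/(20+28) = 20/48 = 0.4167.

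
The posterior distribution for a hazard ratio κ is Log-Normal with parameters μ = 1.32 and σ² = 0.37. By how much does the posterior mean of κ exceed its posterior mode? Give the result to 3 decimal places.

1.918

Mode = exp(μ − σ²) = exp(0.95) = 2.586.
Mean = exp(μ + σ²/2) = exp(1.505) = 4.504.
Difference = 4.504 − 2.586 = 1.918.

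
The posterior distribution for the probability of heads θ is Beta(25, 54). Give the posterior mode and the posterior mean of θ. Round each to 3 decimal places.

posterior mode = 0.312, posterior mean = 0.316

Mode = (25−1)/(25+54−2) = 24/77 = 0.312.
Mean = 25/(25+54) = 25/79 = 0.316.
Right-skewed posterior ⇒ mode < mean.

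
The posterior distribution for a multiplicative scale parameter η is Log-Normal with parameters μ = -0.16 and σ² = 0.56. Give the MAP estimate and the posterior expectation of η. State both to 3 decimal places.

Mode = exp(μ − σ²) = exp(-0.72) = 0.487.
Mean = exp(μ + σ²/2) = exp(0.120) = 1.127.

MAP = 0.487; posterior mean = 1.127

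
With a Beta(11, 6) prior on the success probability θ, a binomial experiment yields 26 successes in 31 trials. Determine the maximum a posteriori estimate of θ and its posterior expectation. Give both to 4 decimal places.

Posterior: Beta(11+26, 6+5) = Beta(37, 11).
Mode = (37−1)/(37+11−2) = 36/46 = 0.7826.
Mean = 37/(37+11) = 37/48 = 0.7708.

MAP = 0.7826, posterior mean = 0.7708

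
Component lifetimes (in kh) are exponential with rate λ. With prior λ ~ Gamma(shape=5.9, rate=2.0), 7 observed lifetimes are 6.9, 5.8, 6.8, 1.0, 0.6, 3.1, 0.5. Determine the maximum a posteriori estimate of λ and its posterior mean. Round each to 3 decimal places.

maximum a posteriori estimate = 0.446, posterior mean = 0.483

Σ times = 24.7. Posterior: Gamma(shape = 5.9+7 = 12.9, rate = 2.0+24.7 = 26.7).
Mode = (α−1)/β = 11.9/26.7 = 0.446.
Mean = α/β = 12.9/26.7 = 0.483.
The posterior is right-skewed, so the mean exceeds the mode.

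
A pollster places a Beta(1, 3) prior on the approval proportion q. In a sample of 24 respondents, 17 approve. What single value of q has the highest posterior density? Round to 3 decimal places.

0.654

Posterior: Beta(1+17, 3+7) = Beta(18, 10).
Mode = (18−1)/(18+10−2) = 17/26 = 0.654.
Mean = 18/(18+10) = 18/28 = 0.643.
This is the posterior mode — the MAP estimate.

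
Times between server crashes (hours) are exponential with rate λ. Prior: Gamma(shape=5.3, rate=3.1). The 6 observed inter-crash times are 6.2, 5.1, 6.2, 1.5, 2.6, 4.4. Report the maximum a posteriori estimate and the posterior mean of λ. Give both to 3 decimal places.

Σ times = 26.0. Posterior: Gamma(shape = 5.3+6 = 11.3, rate = 3.1+26.0 = 29.1).
Mode = (α−1)/β = 10.3/29.1 = 0.354.
Mean = α/β = 11.3/29.1 = 0.388.
Right-skewed posterior ⇒ mode < mean.

MAP = 0.354; posterior mean = 0.388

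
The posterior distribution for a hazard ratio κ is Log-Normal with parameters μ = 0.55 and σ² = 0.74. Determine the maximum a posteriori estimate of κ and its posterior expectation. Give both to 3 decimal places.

MAP: 0.827. Posterior mean: 2.509.

Mode = exp(μ − σ²) = exp(-0.19) = 0.827.
Mean = exp(μ + σ²/2) = exp(0.920) = 2.509.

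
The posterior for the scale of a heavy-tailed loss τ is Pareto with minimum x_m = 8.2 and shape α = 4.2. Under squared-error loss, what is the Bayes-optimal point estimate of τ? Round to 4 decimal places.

10.7625

The Pareto density is strictly decreasing on [x_m, ∞), so the mode is x_m = 8.2000.
Mean = α·x_m/(α−1) = 4.2·8.2/3.2 = 10.7625.
Squared-error loss ⇒ the optimal estimator is the posterior mean.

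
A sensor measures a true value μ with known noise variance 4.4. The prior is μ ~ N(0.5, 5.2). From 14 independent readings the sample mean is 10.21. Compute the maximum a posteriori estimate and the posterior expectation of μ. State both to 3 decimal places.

Posterior for μ is Normal. Precision-weighted mean: (1/5.2·0.5 + 14/4.4·10.21) / (1/5.2 + 14/4.4) = 9.657.
A Normal posterior is symmetric, so mode = mean.

maximum a posteriori estimate = 9.657, posterior expectation = 9.657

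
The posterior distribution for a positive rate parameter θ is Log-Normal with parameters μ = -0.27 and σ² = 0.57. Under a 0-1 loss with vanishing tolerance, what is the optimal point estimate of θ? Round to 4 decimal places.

0.4317

Mode = exp(μ − σ²) = exp(-0.84) = 0.4317.
Mean = exp(μ + σ²/2) = exp(0.015) = 1.0151.
This is the posterior mode — the MAP estimate.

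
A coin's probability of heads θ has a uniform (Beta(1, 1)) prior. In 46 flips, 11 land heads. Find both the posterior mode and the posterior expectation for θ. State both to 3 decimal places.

MAP = 0.239; posterior mean = 0.250

Posterior: Beta(1+11, 1+35) = Beta(12, 36).
Mode = (12−1)/(12+36−2) = 11/46 = 0.239.
With a flat prior the MAP equals the MLE, 11/46.
Mean = 12/(12+36) = 12/48 = 0.250.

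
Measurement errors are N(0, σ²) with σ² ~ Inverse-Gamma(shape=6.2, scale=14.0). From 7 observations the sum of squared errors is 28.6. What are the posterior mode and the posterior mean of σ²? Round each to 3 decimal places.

Posterior: Inverse-Gamma(shape = 6.2+7/2 = 9.7, scale = 14.0+28.6/2 = 28.3).
Mode = β/(α+1) = 28.3/10.7 = 2.645.
Mean = β/(α−1) = 28.3/8.7 = 3.253.

σ²_MAP = 2.645, E[σ²|data] = 3.253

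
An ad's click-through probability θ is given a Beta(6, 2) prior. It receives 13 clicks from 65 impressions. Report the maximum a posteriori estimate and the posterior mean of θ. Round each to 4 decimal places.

MAP = 0.2535; posterior mean = 0.2603

Posterior: Beta(6+13, 2+52) = Beta(19, 54).
Mode = (19−1)/(19+54−2) = 18/71 = 0.2535.
Mean = 19/(19+54) = 19/73 = 0.2603.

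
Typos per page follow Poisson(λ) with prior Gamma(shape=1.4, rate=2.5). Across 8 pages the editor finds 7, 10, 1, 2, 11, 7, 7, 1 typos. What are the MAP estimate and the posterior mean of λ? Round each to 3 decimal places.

Σ counts = 46. Posterior: Gamma(shape = 1.4+46 = 47.4, rate = 2.5+8 = 10.5).
Mode = (α−1)/β = 46.4/10.5 = 4.419.
Mean = α/β = 47.4/10.5 = 4.514.
The mean is pulled above the mode by the posterior's right skew.

MAP estimate = 4.419, posterior mean = 4.514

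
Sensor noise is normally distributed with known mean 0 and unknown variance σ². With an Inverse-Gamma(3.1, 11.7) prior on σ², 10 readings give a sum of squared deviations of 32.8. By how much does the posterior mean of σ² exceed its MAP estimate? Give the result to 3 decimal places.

Posterior: Inverse-Gamma(shape = 3.1+10/2 = 8.1, scale = 11.7+32.8/2 = 28.1).
Mode = β/(α+1) = 28.1/9.1 = 3.088.
Mean = β/(α−1) = 28.1/7.1 = 3.958.
Difference = 3.958 − 3.088 = 0.870.
The posterior is right-skewed, so the mean exceeds the mode.

0.870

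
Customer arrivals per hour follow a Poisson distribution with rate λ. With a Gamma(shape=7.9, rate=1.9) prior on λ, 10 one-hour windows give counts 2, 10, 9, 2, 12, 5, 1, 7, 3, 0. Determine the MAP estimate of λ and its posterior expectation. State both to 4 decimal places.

Σ counts = 51. Posterior: Gamma(shape = 7.9+51 = 58.9, rate = 1.9+10 = 11.9).
Mode = (α−1)/β = 57.9/11.9 = 4.8655.
Mean = α/β = 58.9/11.9 = 4.9496.
Right-skewed posterior ⇒ mode < mean.

MAP = 4.8655; posterior mean = 4.9496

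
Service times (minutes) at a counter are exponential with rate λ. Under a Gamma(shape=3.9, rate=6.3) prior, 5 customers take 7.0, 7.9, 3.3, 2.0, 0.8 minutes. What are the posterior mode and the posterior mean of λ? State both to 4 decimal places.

MAP: 0.2894. Posterior mean: 0.3260.

Σ times = 21.0. Posterior: Gamma(shape = 3.9+5 = 8.9, rate = 6.3+21.0 = 27.3).
Mode = (α−1)/β = 7.9/27.3 = 0.2894.
Mean = α/β = 8.9/27.3 = 0.3260.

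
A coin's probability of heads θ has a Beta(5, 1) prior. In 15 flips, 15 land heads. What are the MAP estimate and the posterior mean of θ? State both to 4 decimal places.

Posterior: Beta(5+15, 1+0) = Beta(20, 1).
Since β = 1 ≤ 1 and α > 1, the Beta density is monotone increasing on [0,1]; the mode is at 1.
Mean = 20/(20+1) = 0.9524.

MAP = 1.0000; posterior mean = 0.9524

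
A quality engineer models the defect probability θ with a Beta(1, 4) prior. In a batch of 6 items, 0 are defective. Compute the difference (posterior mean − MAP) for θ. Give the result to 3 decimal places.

Posterior: Beta(1+0, 4+6) = Beta(1, 10).
Since α = 1 ≤ 1 and β > 1, the Beta density is monotone decreasing on [0,1]; the mode is at 0.
Mean = 1/(1+10) = 0.091.
Difference = 0.091 − 0.000 = 0.091.

0.091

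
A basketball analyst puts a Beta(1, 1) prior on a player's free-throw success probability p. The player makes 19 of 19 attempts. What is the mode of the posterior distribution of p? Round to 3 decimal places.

1.000

Posterior: Beta(1+19, 1+0) = Beta(20, 1).
Since β = 1 ≤ 1 and α > 1, the Beta density is monotone increasing on [0,1]; the mode is at 1.
Mean = 20/(20+1) = 0.952.
This is the posterior mode — the MAP estimate.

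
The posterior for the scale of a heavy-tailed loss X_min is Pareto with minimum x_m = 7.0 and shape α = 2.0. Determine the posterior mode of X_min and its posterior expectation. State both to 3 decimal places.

The Pareto density is strictly decreasing on [x_m, ∞), so the mode is x_m = 7.000.
Mean = α·x_m/(α−1) = 2.0·7.0/1.0 = 14.000.

MAP = 7.000, posterior mean = 14.000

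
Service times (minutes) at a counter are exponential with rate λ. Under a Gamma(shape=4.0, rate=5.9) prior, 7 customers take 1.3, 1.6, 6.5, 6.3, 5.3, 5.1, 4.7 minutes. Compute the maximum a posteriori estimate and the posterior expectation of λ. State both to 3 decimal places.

Σ times = 30.8. Posterior: Gamma(shape = 4.0+7 = 11.0, rate = 5.9+30.8 = 36.7).
Mode = (α−1)/β = 10.0/36.7 = 0.272.
Mean = α/β = 11.0/36.7 = 0.300.
The posterior is right-skewed, so the mean exceeds the mode.

MAP = 0.272, posterior mean = 0.300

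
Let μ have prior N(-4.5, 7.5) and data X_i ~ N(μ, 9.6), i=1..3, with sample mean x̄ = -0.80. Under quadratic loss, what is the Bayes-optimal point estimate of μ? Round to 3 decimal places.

Posterior for μ is Normal. Precision-weighted mean: (1/7.5·-4.5 + 3/9.6·-0.80) / (1/7.5 + 3/9.6) = -1.907.
A Normal posterior is symmetric, so mode = mean.
Quadratic loss ⇒ the optimal estimator is the posterior mean.

-1.907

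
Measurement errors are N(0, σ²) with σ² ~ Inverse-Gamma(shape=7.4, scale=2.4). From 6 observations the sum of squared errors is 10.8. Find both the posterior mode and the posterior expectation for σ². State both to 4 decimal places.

MAP = 0.6842, posterior mean = 0.8298

Posterior: Inverse-Gamma(shape = 7.4+6/2 = 10.4, scale = 2.4+10.8/2 = 7.8).
Mode = β/(α+1) = 7.8/11.4 = 0.6842.
Mean = β/(α−1) = 7.8/9.4 = 0.8298.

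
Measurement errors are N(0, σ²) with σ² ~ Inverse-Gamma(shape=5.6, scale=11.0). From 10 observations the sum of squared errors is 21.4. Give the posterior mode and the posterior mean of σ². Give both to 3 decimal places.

Posterior: Inverse-Gamma(shape = 5.6+10/2 = 10.6, scale = 11.0+21.4/2 = 21.7).
Mode = β/(α+1) = 21.7/11.6 = 1.871.
Mean = β/(α−1) = 21.7/9.6 = 2.260.
Mean > mode: the posterior has a right tail.

posterior mode = 1.871, posterior mean = 2.260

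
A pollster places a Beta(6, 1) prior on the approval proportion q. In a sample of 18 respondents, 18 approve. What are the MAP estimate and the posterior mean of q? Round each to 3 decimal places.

MAP = 1.000; posterior mean = 0.960

Posterior: Beta(6+18, 1+0) = Beta(24, 1).
Since β = 1 ≤ 1 and α > 1, the Beta density is monotone increasing on [0,1]; the mode is at 1.
Mean = 24/(24+1) = 0.960.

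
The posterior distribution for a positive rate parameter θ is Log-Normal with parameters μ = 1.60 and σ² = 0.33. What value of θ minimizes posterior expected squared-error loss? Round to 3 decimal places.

5.842

Mode = exp(μ − σ²) = exp(1.27) = 3.561.
Mean = exp(μ + σ²/2) = exp(1.765) = 5.842.
Squared-error loss ⇒ the optimal estimator is the posterior mean.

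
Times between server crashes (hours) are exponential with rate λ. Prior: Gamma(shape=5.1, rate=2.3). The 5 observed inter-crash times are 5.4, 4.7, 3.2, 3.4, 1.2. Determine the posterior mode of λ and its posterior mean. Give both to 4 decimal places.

posterior mode = 0.4505, posterior mean = 0.5000

Σ times = 17.9. Posterior: Gamma(shape = 5.1+5 = 10.1, rate = 2.3+17.9 = 20.2).
Mode = (α−1)/β = 9.1/20.2 = 0.4505.
Mean = α/β = 10.1/20.2 = 0.5000.
The mean is pulled above the mode by the posterior's right skew.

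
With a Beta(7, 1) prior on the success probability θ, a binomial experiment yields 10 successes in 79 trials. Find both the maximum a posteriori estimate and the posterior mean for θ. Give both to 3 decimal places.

MAP = 0.188, posterior mean = 0.195

Posterior: Beta(7+10, 1+69) = Beta(17, 70).
Mode = (17−1)/(17+70−2) = 16/85 = 0.188.
Mean = 17/(17+70) = 17/87 = 0.195.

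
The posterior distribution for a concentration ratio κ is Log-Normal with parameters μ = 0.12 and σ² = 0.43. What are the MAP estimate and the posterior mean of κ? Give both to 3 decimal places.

Mode = exp(μ − σ²) = exp(-0.31) = 0.733.
Mean = exp(μ + σ²/2) = exp(0.335) = 1.398.
The posterior is right-skewed, so the mean exceeds the mode.

MAP estimate = 0.733, posterior mean = 1.398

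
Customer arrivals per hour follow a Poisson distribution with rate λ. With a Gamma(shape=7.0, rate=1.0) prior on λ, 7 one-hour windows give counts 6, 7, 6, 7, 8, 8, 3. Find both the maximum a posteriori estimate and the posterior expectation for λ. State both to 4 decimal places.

MAP: 6.3750. Posterior mean: 6.5000.

Σ counts = 45. Posterior: Gamma(shape = 7.0+45 = 52.0, rate = 1.0+7 = 8.0).
Mode = (α−1)/β = 51.0/8.0 = 6.3750.
Mean = α/β = 52.0/8.0 = 6.5000.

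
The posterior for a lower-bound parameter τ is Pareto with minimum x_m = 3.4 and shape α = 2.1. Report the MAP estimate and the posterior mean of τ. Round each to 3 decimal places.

τ_MAP = 3.400, E[τ|data] = 6.491

The Pareto density is strictly decreasing on [x_m, ∞), so the mode is x_m = 3.400.
Mean = α·x_m/(α−1) = 2.1·3.4/1.1 = 6.491.
The posterior is right-skewed, so the mean exceeds the mode.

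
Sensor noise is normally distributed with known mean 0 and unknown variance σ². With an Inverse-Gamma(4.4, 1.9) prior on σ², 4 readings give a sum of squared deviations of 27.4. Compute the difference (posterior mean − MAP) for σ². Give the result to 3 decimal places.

0.781

Posterior: Inverse-Gamma(shape = 4.4+4/2 = 6.4, scale = 1.9+27.4/2 = 15.6).
Mode = β/(α+1) = 15.6/7.4 = 2.108.
Mean = β/(α−1) = 15.6/5.4 = 2.889.
Difference = 2.889 − 2.108 = 0.781.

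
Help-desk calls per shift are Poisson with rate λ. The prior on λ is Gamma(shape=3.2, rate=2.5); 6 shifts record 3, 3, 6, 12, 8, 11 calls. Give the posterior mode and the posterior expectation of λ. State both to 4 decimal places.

MAP: 5.3176. Posterior mean: 5.4353.

Σ counts = 43. Posterior: Gamma(shape = 3.2+43 = 46.2, rate = 2.5+6 = 8.5).
Mode = (α−1)/β = 45.2/8.5 = 5.3176.
Mean = α/β = 46.2/8.5 = 5.4353.
The posterior is right-skewed, so the mean exceeds the mode.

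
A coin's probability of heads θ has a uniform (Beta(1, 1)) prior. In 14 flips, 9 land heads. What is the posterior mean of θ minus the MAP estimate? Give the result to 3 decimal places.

Posterior: Beta(1+9, 1+5) = Beta(10, 6).
Mode = (10−1)/(10+6−2) = 9/14 = 0.643.
With a flat prior the MAP equals the MLE, 9/14.
Mean = 10/(10+6) = 10/16 = 0.625.
Difference = 0.625 − 0.643 = -0.018.

-0.018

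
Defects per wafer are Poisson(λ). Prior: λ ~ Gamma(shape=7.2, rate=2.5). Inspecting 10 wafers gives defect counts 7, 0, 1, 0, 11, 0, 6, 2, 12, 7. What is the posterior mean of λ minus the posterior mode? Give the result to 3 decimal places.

Σ counts = 46. Posterior: Gamma(shape = 7.2+46 = 53.2, rate = 2.5+10 = 12.5).
Mode = (α−1)/β = 52.2/12.5 = 4.176.
Mean = α/β = 53.2/12.5 = 4.256.
Difference = 4.256 − 4.176 = 0.080.

0.080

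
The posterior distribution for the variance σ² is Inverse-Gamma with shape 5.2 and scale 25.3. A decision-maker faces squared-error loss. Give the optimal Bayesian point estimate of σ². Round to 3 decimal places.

6.024

Mode = β/(α+1) = 25.3/6.2 = 4.081.
Mean = β/(α−1) = 25.3/4.2 = 6.024.
Squared-error loss ⇒ the optimal estimator is the posterior mean.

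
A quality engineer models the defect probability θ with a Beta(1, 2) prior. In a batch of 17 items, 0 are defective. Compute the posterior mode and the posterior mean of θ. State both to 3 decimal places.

MAP = 0.000, posterior mean = 0.050

Posterior: Beta(1+0, 2+17) = Beta(1, 19).
Since α = 1 ≤ 1 and β > 1, the Beta density is monotone decreasing on [0,1]; the mode is at 0.
Mean = 1/(1+19) = 0.050.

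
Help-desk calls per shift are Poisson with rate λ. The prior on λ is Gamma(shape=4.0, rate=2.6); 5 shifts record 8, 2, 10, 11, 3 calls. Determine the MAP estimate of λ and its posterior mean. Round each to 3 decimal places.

MAP estimate = 4.868, posterior mean = 5.000

Σ counts = 34. Posterior: Gamma(shape = 4.0+34 = 38.0, rate = 2.6+5 = 7.6).
Mode = (α−1)/β = 37.0/7.6 = 4.868.
Mean = α/β = 38.0/7.6 = 5.000.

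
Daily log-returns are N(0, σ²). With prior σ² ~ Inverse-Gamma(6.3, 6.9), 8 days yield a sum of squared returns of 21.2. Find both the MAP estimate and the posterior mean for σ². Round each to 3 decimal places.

Posterior: Inverse-Gamma(shape = 6.3+8/2 = 10.3, scale = 6.9+21.2/2 = 17.5).
Mode = β/(α+1) = 17.5/11.3 = 1.549.
Mean = β/(α−1) = 17.5/9.3 = 1.882.

σ²_MAP = 1.549, E[σ²|data] = 1.882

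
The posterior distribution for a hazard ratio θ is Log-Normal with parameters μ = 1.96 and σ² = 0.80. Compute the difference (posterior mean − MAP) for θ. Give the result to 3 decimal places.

7.401

Mode = exp(μ − σ²) = exp(1.16) = 3.190.
Mean = exp(μ + σ²/2) = exp(2.360) = 10.591.
Difference = 10.591 − 3.190 = 7.401.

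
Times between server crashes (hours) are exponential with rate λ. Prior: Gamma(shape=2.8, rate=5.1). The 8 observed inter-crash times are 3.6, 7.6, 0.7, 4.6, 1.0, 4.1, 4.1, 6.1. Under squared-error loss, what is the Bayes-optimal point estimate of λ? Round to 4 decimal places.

Σ times = 31.8. Posterior: Gamma(shape = 2.8+8 = 10.8, rate = 5.1+31.8 = 36.9).
Mode = (α−1)/β = 9.8/36.9 = 0.2656.
Mean = α/β = 10.8/36.9 = 0.2927.
Squared-error loss ⇒ the optimal estimator is the posterior mean.

0.2927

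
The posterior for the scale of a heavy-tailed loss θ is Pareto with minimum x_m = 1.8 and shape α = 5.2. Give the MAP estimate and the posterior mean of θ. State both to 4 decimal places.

The Pareto density is strictly decreasing on [x_m, ∞), so the mode is x_m = 1.8000.
Mean = α·x_m/(α−1) = 5.2·1.8/4.2 = 2.2286.

MAP estimate = 1.8000, posterior mean = 2.2286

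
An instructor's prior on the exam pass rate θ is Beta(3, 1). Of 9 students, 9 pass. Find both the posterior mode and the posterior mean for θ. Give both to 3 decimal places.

Posterior: Beta(3+9, 1+0) = Beta(12, 1).
Since β = 1 ≤ 1 and α > 1, the Beta density is monotone increasing on [0,1]; the mode is at 1.
Mean = 12/(12+1) = 0.923.
Left-skewed posterior ⇒ mean < mode.

MAP: 1.000. Posterior mean: 0.923.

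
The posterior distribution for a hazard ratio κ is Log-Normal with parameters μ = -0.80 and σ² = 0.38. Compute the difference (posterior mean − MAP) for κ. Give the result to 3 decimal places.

0.236

Mode = exp(μ − σ²) = exp(-1.18) = 0.307.
Mean = exp(μ + σ²/2) = exp(-0.610) = 0.543.
Difference = 0.543 − 0.307 = 0.236.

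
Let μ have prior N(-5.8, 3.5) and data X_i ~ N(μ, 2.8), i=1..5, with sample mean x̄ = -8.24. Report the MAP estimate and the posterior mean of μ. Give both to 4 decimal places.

Posterior for μ is Normal. Precision-weighted mean: (1/3.5·-5.8 + 5/2.8·-8.24) / (1/3.5 + 5/2.8) = -7.9034.
A Normal posterior is symmetric, so mode = mean.

MAP: -7.9034. Posterior mean: -7.9034.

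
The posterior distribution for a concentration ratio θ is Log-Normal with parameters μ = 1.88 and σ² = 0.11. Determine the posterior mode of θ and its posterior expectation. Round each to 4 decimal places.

MAP: 5.8709. Posterior mean: 6.9240.

Mode = exp(μ − σ²) = exp(1.77) = 5.8709.
Mean = exp(μ + σ²/2) = exp(1.935) = 6.9240.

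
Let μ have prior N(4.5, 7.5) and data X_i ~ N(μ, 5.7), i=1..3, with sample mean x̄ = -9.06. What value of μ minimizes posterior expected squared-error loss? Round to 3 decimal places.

-6.319

Posterior for μ is Normal. Precision-weighted mean: (1/7.5·4.5 + 3/5.7·-9.06) / (1/7.5 + 3/5.7) = -6.319.
A Normal posterior is symmetric, so mode = mean.
Squared-error loss ⇒ the optimal estimator is the posterior mean.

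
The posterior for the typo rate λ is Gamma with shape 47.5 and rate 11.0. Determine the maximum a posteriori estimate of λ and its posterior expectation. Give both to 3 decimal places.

Mode = (α−1)/β = 46.5/11.0 = 4.227.
Mean = α/β = 47.5/11.0 = 4.318.

maximum a posteriori estimate = 4.227, posterior expectation = 4.318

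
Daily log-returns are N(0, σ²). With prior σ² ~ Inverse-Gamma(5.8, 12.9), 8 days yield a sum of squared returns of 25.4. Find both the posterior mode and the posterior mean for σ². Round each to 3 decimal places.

Posterior: Inverse-Gamma(shape = 5.8+8/2 = 9.8, scale = 12.9+25.4/2 = 25.6).
Mode = β/(α+1) = 25.6/10.8 = 2.370.
Mean = β/(α−1) = 25.6/8.8 = 2.909.
The posterior is right-skewed, so the mean exceeds the mode.

MAP: 2.370. Posterior mean: 2.909.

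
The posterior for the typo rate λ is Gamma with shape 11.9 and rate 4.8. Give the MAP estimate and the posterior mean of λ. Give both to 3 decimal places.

MAP = 2.271; posterior mean = 2.479

Mode = (α−1)/β = 10.9/4.8 = 2.271.
Mean = α/β = 11.9/4.8 = 2.479.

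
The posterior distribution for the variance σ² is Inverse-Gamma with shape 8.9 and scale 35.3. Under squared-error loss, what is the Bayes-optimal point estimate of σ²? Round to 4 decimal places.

4.4684

Mode = β/(α+1) = 35.3/9.9 = 3.5657.
Mean = β/(α−1) = 35.3/7.9 = 4.4684.
Squared-error loss ⇒ the optimal estimator is the posterior mean.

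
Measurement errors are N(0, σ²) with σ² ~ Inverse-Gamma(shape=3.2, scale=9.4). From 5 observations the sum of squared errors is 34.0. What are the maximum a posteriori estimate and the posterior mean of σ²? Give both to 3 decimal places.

MAP = 3.940, posterior mean = 5.617

Posterior: Inverse-Gamma(shape = 3.2+5/2 = 5.7, scale = 9.4+34.0/2 = 26.4).
Mode = β/(α+1) = 26.4/6.7 = 3.940.
Mean = β/(α−1) = 26.4/4.7 = 5.617.
Mean > mode: the posterior has a right tail.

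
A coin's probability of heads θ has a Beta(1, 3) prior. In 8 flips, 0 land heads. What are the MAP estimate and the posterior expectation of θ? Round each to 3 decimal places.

MAP = 0.000; posterior mean = 0.083

Posterior: Beta(1+0, 3+8) = Beta(1, 11).
Since α = 1 ≤ 1 and β > 1, the Beta density is monotone decreasing on [0,1]; the mode is at 0.
Mean = 1/(1+11) = 0.083.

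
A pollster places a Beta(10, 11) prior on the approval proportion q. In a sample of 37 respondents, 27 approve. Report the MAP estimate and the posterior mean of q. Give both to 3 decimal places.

MAP: 0.643. Posterior mean: 0.638.

Posterior: Beta(10+27, 11+10) = Beta(37, 21).
Mode = (37−1)/(37+21−2) = 36/56 = 0.643.
Mean = 37/(37+21) = 37/58 = 0.638.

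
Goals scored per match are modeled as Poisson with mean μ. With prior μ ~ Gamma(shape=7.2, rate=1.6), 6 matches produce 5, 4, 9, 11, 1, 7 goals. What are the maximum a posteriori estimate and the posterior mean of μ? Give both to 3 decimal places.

Σ counts = 37. Posterior: Gamma(shape = 7.2+37 = 44.2, rate = 1.6+6 = 7.6).
Mode = (α−1)/β = 43.2/7.6 = 5.684.
Mean = α/β = 44.2/7.6 = 5.816.

MAP = 5.684, posterior mean = 5.816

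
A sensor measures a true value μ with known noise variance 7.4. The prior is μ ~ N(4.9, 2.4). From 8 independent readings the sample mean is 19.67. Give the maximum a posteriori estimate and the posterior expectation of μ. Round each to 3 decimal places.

Posterior for μ is Normal. Precision-weighted mean: (1/2.4·4.9 + 8/7.4·19.67) / (1/2.4 + 8/7.4) = 15.561.
A Normal posterior is symmetric, so mode = mean.

MAP = 15.561; posterior mean = 15.561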